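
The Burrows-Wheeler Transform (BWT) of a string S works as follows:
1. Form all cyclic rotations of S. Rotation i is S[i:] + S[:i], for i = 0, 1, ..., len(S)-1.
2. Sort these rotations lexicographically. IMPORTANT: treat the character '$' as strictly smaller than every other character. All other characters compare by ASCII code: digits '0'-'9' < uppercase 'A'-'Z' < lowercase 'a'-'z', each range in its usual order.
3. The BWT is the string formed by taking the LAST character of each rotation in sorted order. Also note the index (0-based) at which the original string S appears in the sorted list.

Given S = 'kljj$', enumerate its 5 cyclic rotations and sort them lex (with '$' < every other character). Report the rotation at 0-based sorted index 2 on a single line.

Answer: jj$kl

Derivation:
All 5 rotations (rotation i = S[i:]+S[:i]):
  rot[0] = kljj$
  rot[1] = ljj$k
  rot[2] = jj$kl
  rot[3] = j$klj
  rot[4] = $kljj
Sorted (with $ < everything):
  sorted[0] = $kljj
  sorted[1] = j$klj
  sorted[2] = jj$kl
  sorted[3] = kljj$
  sorted[4] = ljj$k
sorted[2] = jj$kl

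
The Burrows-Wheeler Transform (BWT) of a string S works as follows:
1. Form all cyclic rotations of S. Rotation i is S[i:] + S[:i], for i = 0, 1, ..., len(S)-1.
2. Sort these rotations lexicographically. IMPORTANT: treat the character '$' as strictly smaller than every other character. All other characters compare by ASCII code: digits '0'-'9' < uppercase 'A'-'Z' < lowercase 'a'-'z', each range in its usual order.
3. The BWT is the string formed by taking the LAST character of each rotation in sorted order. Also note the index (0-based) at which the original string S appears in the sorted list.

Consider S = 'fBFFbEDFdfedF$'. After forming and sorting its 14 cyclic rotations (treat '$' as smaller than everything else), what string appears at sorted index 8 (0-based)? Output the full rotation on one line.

All 14 rotations (rotation i = S[i:]+S[:i]):
  rot[0] = fBFFbEDFdfedF$
  rot[1] = BFFbEDFdfedF$f
  rot[2] = FFbEDFdfedF$fB
  rot[3] = FbEDFdfedF$fBF
  rot[4] = bEDFdfedF$fBFF
  rot[5] = EDFdfedF$fBFFb
  rot[6] = DFdfedF$fBFFbE
  rot[7] = FdfedF$fBFFbED
  rot[8] = dfedF$fBFFbEDF
  rot[9] = fedF$fBFFbEDFd
  rot[10] = edF$fBFFbEDFdf
  rot[11] = dF$fBFFbEDFdfe
  rot[12] = F$fBFFbEDFdfed
  rot[13] = $fBFFbEDFdfedF
Sorted (with $ < everything):
  sorted[0] = $fBFFbEDFdfedF
  sorted[1] = BFFbEDFdfedF$f
  sorted[2] = DFdfedF$fBFFbE
  sorted[3] = EDFdfedF$fBFFb
  sorted[4] = F$fBFFbEDFdfed
  sorted[5] = FFbEDFdfedF$fB
  sorted[6] = FbEDFdfedF$fBF
  sorted[7] = FdfedF$fBFFbED
  sorted[8] = bEDFdfedF$fBFF
  sorted[9] = dF$fBFFbEDFdfe
  sorted[10] = dfedF$fBFFbEDF
  sorted[11] = edF$fBFFbEDFdf
  sorted[12] = fBFFbEDFdfedF$
  sorted[13] = fedF$fBFFbEDFd
sorted[8] = bEDFdfedF$fBFF

Answer: bEDFdfedF$fBFF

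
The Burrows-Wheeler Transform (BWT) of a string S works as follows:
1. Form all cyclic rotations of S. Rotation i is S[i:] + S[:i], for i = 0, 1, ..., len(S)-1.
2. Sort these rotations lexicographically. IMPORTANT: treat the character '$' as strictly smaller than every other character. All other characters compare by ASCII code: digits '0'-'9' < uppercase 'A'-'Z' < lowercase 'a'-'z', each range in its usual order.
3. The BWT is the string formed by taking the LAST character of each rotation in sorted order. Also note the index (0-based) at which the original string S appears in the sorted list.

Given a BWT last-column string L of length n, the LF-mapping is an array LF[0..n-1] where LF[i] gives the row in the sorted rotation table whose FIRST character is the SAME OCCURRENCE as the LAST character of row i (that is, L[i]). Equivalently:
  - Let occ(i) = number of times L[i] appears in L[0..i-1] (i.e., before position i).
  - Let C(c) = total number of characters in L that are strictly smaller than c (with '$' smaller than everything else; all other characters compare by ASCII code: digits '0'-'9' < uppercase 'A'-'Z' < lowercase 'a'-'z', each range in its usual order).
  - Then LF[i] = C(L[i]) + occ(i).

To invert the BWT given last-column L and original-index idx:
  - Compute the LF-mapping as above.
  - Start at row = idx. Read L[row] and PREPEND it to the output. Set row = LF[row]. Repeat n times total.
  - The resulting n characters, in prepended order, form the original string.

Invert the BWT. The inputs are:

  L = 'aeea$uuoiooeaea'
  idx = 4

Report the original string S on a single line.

Answer: aueaaooeoieuea$

Derivation:
LF mapping: 1 5 6 2 0 13 14 10 9 11 12 7 3 8 4
Walk LF starting at row 4, prepending L[row]:
  step 1: row=4, L[4]='$', prepend. Next row=LF[4]=0
  step 2: row=0, L[0]='a', prepend. Next row=LF[0]=1
  step 3: row=1, L[1]='e', prepend. Next row=LF[1]=5
  step 4: row=5, L[5]='u', prepend. Next row=LF[5]=13
  step 5: row=13, L[13]='e', prepend. Next row=LF[13]=8
  step 6: row=8, L[8]='i', prepend. Next row=LF[8]=9
  step 7: row=9, L[9]='o', prepend. Next row=LF[9]=11
  step 8: row=11, L[11]='e', prepend. Next row=LF[11]=7
  step 9: row=7, L[7]='o', prepend. Next row=LF[7]=10
  step 10: row=10, L[10]='o', prepend. Next row=LF[10]=12
  step 11: row=12, L[12]='a', prepend. Next row=LF[12]=3
  step 12: row=3, L[3]='a', prepend. Next row=LF[3]=2
  step 13: row=2, L[2]='e', prepend. Next row=LF[2]=6
  step 14: row=6, L[6]='u', prepend. Next row=LF[6]=14
  step 15: row=14, L[14]='a', prepend. Next row=LF[14]=4
Reversed output: aueaaooeoieuea$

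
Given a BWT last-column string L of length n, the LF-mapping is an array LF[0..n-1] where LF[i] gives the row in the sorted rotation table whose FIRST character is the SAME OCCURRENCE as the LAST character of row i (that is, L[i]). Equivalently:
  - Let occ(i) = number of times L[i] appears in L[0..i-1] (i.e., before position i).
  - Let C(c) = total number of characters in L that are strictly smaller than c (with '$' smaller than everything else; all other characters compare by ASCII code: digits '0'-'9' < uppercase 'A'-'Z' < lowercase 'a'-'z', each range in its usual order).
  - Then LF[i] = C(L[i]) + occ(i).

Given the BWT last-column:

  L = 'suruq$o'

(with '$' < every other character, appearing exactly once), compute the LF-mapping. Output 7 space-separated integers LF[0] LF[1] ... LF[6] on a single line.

Char counts: '$':1, 'o':1, 'q':1, 'r':1, 's':1, 'u':2
C (first-col start): C('$')=0, C('o')=1, C('q')=2, C('r')=3, C('s')=4, C('u')=5
L[0]='s': occ=0, LF[0]=C('s')+0=4+0=4
L[1]='u': occ=0, LF[1]=C('u')+0=5+0=5
L[2]='r': occ=0, LF[2]=C('r')+0=3+0=3
L[3]='u': occ=1, LF[3]=C('u')+1=5+1=6
L[4]='q': occ=0, LF[4]=C('q')+0=2+0=2
L[5]='$': occ=0, LF[5]=C('$')+0=0+0=0
L[6]='o': occ=0, LF[6]=C('o')+0=1+0=1

Answer: 4 5 3 6 2 0 1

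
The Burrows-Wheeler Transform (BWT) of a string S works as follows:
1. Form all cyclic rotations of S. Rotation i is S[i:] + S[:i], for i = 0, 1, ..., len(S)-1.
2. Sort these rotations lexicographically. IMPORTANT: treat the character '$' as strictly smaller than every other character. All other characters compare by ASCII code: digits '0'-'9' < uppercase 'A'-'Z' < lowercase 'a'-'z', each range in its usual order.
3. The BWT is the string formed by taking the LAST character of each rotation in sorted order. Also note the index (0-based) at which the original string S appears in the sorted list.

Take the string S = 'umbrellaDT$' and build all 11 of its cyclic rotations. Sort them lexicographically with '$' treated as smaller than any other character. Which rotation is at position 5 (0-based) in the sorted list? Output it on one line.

All 11 rotations (rotation i = S[i:]+S[:i]):
  rot[0] = umbrellaDT$
  rot[1] = mbrellaDT$u
  rot[2] = brellaDT$um
  rot[3] = rellaDT$umb
  rot[4] = ellaDT$umbr
  rot[5] = llaDT$umbre
  rot[6] = laDT$umbrel
  rot[7] = aDT$umbrell
  rot[8] = DT$umbrella
  rot[9] = T$umbrellaD
  rot[10] = $umbrellaDT
Sorted (with $ < everything):
  sorted[0] = $umbrellaDT
  sorted[1] = DT$umbrella
  sorted[2] = T$umbrellaD
  sorted[3] = aDT$umbrell
  sorted[4] = brellaDT$um
  sorted[5] = ellaDT$umbr
  sorted[6] = laDT$umbrel
  sorted[7] = llaDT$umbre
  sorted[8] = mbrellaDT$u
  sorted[9] = rellaDT$umb
  sorted[10] = umbrellaDT$
sorted[5] = ellaDT$umbr

Answer: ellaDT$umbr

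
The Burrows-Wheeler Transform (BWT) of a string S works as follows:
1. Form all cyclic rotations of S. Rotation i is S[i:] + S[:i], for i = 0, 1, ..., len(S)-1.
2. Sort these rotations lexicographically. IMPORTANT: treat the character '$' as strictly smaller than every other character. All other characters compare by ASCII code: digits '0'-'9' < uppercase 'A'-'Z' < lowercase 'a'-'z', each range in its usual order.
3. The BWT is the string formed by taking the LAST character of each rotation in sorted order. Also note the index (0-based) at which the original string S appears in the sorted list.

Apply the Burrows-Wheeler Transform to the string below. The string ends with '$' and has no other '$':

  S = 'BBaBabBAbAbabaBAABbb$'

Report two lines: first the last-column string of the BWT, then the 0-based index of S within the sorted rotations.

Answer: bBABbab$BaAbBBbbAaaAB
7

Derivation:
All 21 rotations (rotation i = S[i:]+S[:i]):
  rot[0] = BBaBabBAbAbabaBAABbb$
  rot[1] = BaBabBAbAbabaBAABbb$B
  rot[2] = aBabBAbAbabaBAABbb$BB
  rot[3] = BabBAbAbabaBAABbb$BBa
  rot[4] = abBAbAbabaBAABbb$BBaB
  rot[5] = bBAbAbabaBAABbb$BBaBa
  rot[6] = BAbAbabaBAABbb$BBaBab
  rot[7] = AbAbabaBAABbb$BBaBabB
  rot[8] = bAbabaBAABbb$BBaBabBA
  rot[9] = AbabaBAABbb$BBaBabBAb
  rot[10] = babaBAABbb$BBaBabBAbA
  rot[11] = abaBAABbb$BBaBabBAbAb
  rot[12] = baBAABbb$BBaBabBAbAba
  rot[13] = aBAABbb$BBaBabBAbAbab
  rot[14] = BAABbb$BBaBabBAbAbaba
  rot[15] = AABbb$BBaBabBAbAbabaB
  rot[16] = ABbb$BBaBabBAbAbabaBA
  rot[17] = Bbb$BBaBabBAbAbabaBAA
  rot[18] = bb$BBaBabBAbAbabaBAAB
  rot[19] = b$BBaBabBAbAbabaBAABb
  rot[20] = $BBaBabBAbAbabaBAABbb
Sorted (with $ < everything):
  sorted[0] = $BBaBabBAbAbabaBAABbb  (last char: 'b')
  sorted[1] = AABbb$BBaBabBAbAbabaB  (last char: 'B')
  sorted[2] = ABbb$BBaBabBAbAbabaBA  (last char: 'A')
  sorted[3] = AbAbabaBAABbb$BBaBabB  (last char: 'B')
  sorted[4] = AbabaBAABbb$BBaBabBAb  (last char: 'b')
  sorted[5] = BAABbb$BBaBabBAbAbaba  (last char: 'a')
  sorted[6] = BAbAbabaBAABbb$BBaBab  (last char: 'b')
  sorted[7] = BBaBabBAbAbabaBAABbb$  (last char: '$')
  sorted[8] = BaBabBAbAbabaBAABbb$B  (last char: 'B')
  sorted[9] = BabBAbAbabaBAABbb$BBa  (last char: 'a')
  sorted[10] = Bbb$BBaBabBAbAbabaBAA  (last char: 'A')
  sorted[11] = aBAABbb$BBaBabBAbAbab  (last char: 'b')
  sorted[12] = aBabBAbAbabaBAABbb$BB  (last char: 'B')
  sorted[13] = abBAbAbabaBAABbb$BBaB  (last char: 'B')
  sorted[14] = abaBAABbb$BBaBabBAbAb  (last char: 'b')
  sorted[15] = b$BBaBabBAbAbabaBAABb  (last char: 'b')
  sorted[16] = bAbabaBAABbb$BBaBabBA  (last char: 'A')
  sorted[17] = bBAbAbabaBAABbb$BBaBa  (last char: 'a')
  sorted[18] = baBAABbb$BBaBabBAbAba  (last char: 'a')
  sorted[19] = babaBAABbb$BBaBabBAbA  (last char: 'A')
  sorted[20] = bb$BBaBabBAbAbabaBAAB  (last char: 'B')
Last column: bBABbab$BaAbBBbbAaaAB
Original string S is at sorted index 7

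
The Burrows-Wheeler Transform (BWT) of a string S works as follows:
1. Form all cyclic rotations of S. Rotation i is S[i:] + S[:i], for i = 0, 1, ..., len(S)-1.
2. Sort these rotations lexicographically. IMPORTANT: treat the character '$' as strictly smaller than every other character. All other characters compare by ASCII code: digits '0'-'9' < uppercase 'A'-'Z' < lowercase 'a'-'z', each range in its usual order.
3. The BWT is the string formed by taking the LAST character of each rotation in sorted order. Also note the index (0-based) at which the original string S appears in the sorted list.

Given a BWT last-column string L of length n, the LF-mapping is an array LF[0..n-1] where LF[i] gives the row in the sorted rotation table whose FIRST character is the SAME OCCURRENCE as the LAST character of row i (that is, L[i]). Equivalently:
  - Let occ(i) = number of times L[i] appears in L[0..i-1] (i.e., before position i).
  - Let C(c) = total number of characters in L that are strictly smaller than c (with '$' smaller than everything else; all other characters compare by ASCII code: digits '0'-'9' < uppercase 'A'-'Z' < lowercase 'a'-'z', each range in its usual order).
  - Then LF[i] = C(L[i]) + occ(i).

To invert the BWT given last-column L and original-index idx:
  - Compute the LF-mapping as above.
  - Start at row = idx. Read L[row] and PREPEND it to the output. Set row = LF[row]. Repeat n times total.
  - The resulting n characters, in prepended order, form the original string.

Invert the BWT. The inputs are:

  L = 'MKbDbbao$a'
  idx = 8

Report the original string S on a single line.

Answer: baobabKDM$

Derivation:
LF mapping: 3 2 6 1 7 8 4 9 0 5
Walk LF starting at row 8, prepending L[row]:
  step 1: row=8, L[8]='$', prepend. Next row=LF[8]=0
  step 2: row=0, L[0]='M', prepend. Next row=LF[0]=3
  step 3: row=3, L[3]='D', prepend. Next row=LF[3]=1
  step 4: row=1, L[1]='K', prepend. Next row=LF[1]=2
  step 5: row=2, L[2]='b', prepend. Next row=LF[2]=6
  step 6: row=6, L[6]='a', prepend. Next row=LF[6]=4
  step 7: row=4, L[4]='b', prepend. Next row=LF[4]=7
  step 8: row=7, L[7]='o', prepend. Next row=LF[7]=9
  step 9: row=9, L[9]='a', prepend. Next row=LF[9]=5
  step 10: row=5, L[5]='b', prepend. Next row=LF[5]=8
Reversed output: baobabKDM$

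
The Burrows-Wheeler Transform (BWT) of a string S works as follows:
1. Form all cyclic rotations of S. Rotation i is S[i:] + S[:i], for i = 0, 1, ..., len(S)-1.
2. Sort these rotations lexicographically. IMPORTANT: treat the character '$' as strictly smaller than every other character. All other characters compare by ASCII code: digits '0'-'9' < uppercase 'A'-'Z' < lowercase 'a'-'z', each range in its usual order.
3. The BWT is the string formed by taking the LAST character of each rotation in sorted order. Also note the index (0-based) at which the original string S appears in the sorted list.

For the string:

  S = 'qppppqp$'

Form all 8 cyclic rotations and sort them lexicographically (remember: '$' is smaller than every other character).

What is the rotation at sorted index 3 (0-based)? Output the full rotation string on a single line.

Answer: pppqp$qp

Derivation:
All 8 rotations (rotation i = S[i:]+S[:i]):
  rot[0] = qppppqp$
  rot[1] = ppppqp$q
  rot[2] = pppqp$qp
  rot[3] = ppqp$qpp
  rot[4] = pqp$qppp
  rot[5] = qp$qpppp
  rot[6] = p$qppppq
  rot[7] = $qppppqp
Sorted (with $ < everything):
  sorted[0] = $qppppqp
  sorted[1] = p$qppppq
  sorted[2] = ppppqp$q
  sorted[3] = pppqp$qp
  sorted[4] = ppqp$qpp
  sorted[5] = pqp$qppp
  sorted[6] = qp$qpppp
  sorted[7] = qppppqp$
sorted[3] = pppqp$qp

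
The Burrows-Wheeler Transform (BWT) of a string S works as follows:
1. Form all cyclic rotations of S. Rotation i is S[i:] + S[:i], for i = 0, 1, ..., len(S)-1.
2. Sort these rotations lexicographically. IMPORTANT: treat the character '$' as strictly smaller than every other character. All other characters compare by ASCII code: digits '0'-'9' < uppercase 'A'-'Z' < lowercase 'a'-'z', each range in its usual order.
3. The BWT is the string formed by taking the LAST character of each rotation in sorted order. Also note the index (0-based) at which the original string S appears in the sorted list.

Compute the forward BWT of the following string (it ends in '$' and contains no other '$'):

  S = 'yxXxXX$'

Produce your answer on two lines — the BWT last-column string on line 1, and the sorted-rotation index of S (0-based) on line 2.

All 7 rotations (rotation i = S[i:]+S[:i]):
  rot[0] = yxXxXX$
  rot[1] = xXxXX$y
  rot[2] = XxXX$yx
  rot[3] = xXX$yxX
  rot[4] = XX$yxXx
  rot[5] = X$yxXxX
  rot[6] = $yxXxXX
Sorted (with $ < everything):
  sorted[0] = $yxXxXX  (last char: 'X')
  sorted[1] = X$yxXxX  (last char: 'X')
  sorted[2] = XX$yxXx  (last char: 'x')
  sorted[3] = XxXX$yx  (last char: 'x')
  sorted[4] = xXX$yxX  (last char: 'X')
  sorted[5] = xXxXX$y  (last char: 'y')
  sorted[6] = yxXxXX$  (last char: '$')
Last column: XXxxXy$
Original string S is at sorted index 6

Answer: XXxxXy$
6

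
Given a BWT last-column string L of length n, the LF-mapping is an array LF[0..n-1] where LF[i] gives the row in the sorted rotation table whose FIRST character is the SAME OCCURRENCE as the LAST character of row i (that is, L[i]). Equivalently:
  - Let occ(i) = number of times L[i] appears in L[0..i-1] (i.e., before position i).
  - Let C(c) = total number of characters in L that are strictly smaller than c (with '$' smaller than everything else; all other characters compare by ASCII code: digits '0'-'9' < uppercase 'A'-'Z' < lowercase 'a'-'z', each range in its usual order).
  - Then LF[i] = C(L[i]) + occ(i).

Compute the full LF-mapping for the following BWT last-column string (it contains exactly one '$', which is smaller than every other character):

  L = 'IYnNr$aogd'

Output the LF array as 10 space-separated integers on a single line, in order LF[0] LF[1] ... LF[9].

Char counts: '$':1, 'I':1, 'N':1, 'Y':1, 'a':1, 'd':1, 'g':1, 'n':1, 'o':1, 'r':1
C (first-col start): C('$')=0, C('I')=1, C('N')=2, C('Y')=3, C('a')=4, C('d')=5, C('g')=6, C('n')=7, C('o')=8, C('r')=9
L[0]='I': occ=0, LF[0]=C('I')+0=1+0=1
L[1]='Y': occ=0, LF[1]=C('Y')+0=3+0=3
L[2]='n': occ=0, LF[2]=C('n')+0=7+0=7
L[3]='N': occ=0, LF[3]=C('N')+0=2+0=2
L[4]='r': occ=0, LF[4]=C('r')+0=9+0=9
L[5]='$': occ=0, LF[5]=C('$')+0=0+0=0
L[6]='a': occ=0, LF[6]=C('a')+0=4+0=4
L[7]='o': occ=0, LF[7]=C('o')+0=8+0=8
L[8]='g': occ=0, LF[8]=C('g')+0=6+0=6
L[9]='d': occ=0, LF[9]=C('d')+0=5+0=5

Answer: 1 3 7 2 9 0 4 8 6 5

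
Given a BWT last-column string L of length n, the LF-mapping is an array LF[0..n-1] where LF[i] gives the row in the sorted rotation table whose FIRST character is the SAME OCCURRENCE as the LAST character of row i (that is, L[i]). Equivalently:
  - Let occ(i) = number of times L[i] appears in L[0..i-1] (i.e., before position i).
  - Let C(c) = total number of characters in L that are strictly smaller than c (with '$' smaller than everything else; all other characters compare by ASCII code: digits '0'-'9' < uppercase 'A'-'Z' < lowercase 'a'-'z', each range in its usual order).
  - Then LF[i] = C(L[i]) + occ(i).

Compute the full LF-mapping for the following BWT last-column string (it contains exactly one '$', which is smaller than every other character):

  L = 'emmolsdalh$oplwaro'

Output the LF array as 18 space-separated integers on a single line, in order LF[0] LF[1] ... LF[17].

Answer: 4 9 10 11 6 16 3 1 7 5 0 12 14 8 17 2 15 13

Derivation:
Char counts: '$':1, 'a':2, 'd':1, 'e':1, 'h':1, 'l':3, 'm':2, 'o':3, 'p':1, 'r':1, 's':1, 'w':1
C (first-col start): C('$')=0, C('a')=1, C('d')=3, C('e')=4, C('h')=5, C('l')=6, C('m')=9, C('o')=11, C('p')=14, C('r')=15, C('s')=16, C('w')=17
L[0]='e': occ=0, LF[0]=C('e')+0=4+0=4
L[1]='m': occ=0, LF[1]=C('m')+0=9+0=9
L[2]='m': occ=1, LF[2]=C('m')+1=9+1=10
L[3]='o': occ=0, LF[3]=C('o')+0=11+0=11
L[4]='l': occ=0, LF[4]=C('l')+0=6+0=6
L[5]='s': occ=0, LF[5]=C('s')+0=16+0=16
L[6]='d': occ=0, LF[6]=C('d')+0=3+0=3
L[7]='a': occ=0, LF[7]=C('a')+0=1+0=1
L[8]='l': occ=1, LF[8]=C('l')+1=6+1=7
L[9]='h': occ=0, LF[9]=C('h')+0=5+0=5
L[10]='$': occ=0, LF[10]=C('$')+0=0+0=0
L[11]='o': occ=1, LF[11]=C('o')+1=11+1=12
L[12]='p': occ=0, LF[12]=C('p')+0=14+0=14
L[13]='l': occ=2, LF[13]=C('l')+2=6+2=8
L[14]='w': occ=0, LF[14]=C('w')+0=17+0=17
L[15]='a': occ=1, LF[15]=C('a')+1=1+1=2
L[16]='r': occ=0, LF[16]=C('r')+0=15+0=15
L[17]='o': occ=2, LF[17]=C('o')+2=11+2=13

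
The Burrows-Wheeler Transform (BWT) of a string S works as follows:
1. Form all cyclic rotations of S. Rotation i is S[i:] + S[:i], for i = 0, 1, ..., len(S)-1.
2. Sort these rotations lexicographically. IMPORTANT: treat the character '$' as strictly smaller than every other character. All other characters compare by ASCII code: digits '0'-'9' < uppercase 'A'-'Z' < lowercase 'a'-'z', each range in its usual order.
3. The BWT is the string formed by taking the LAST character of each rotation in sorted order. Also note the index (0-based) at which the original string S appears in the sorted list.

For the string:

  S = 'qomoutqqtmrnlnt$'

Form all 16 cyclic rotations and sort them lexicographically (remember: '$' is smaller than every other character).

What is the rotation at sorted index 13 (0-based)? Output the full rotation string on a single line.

All 16 rotations (rotation i = S[i:]+S[:i]):
  rot[0] = qomoutqqtmrnlnt$
  rot[1] = omoutqqtmrnlnt$q
  rot[2] = moutqqtmrnlnt$qo
  rot[3] = outqqtmrnlnt$qom
  rot[4] = utqqtmrnlnt$qomo
  rot[5] = tqqtmrnlnt$qomou
  rot[6] = qqtmrnlnt$qomout
  rot[7] = qtmrnlnt$qomoutq
  rot[8] = tmrnlnt$qomoutqq
  rot[9] = mrnlnt$qomoutqqt
  rot[10] = rnlnt$qomoutqqtm
  rot[11] = nlnt$qomoutqqtmr
  rot[12] = lnt$qomoutqqtmrn
  rot[13] = nt$qomoutqqtmrnl
  rot[14] = t$qomoutqqtmrnln
  rot[15] = $qomoutqqtmrnlnt
Sorted (with $ < everything):
  sorted[0] = $qomoutqqtmrnlnt
  sorted[1] = lnt$qomoutqqtmrn
  sorted[2] = moutqqtmrnlnt$qo
  sorted[3] = mrnlnt$qomoutqqt
  sorted[4] = nlnt$qomoutqqtmr
  sorted[5] = nt$qomoutqqtmrnl
  sorted[6] = omoutqqtmrnlnt$q
  sorted[7] = outqqtmrnlnt$qom
  sorted[8] = qomoutqqtmrnlnt$
  sorted[9] = qqtmrnlnt$qomout
  sorted[10] = qtmrnlnt$qomoutq
  sorted[11] = rnlnt$qomoutqqtm
  sorted[12] = t$qomoutqqtmrnln
  sorted[13] = tmrnlnt$qomoutqq
  sorted[14] = tqqtmrnlnt$qomou
  sorted[15] = utqqtmrnlnt$qomo
sorted[13] = tmrnlnt$qomoutqq

Answer: tmrnlnt$qomoutqq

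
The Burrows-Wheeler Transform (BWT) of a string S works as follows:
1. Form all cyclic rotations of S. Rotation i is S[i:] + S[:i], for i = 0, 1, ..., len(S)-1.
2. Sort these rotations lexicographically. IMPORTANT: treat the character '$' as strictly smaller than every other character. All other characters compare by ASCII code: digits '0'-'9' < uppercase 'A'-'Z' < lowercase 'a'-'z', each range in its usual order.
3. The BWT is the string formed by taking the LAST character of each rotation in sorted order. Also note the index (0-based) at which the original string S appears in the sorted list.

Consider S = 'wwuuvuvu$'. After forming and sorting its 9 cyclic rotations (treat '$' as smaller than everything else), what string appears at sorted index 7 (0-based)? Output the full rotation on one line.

Answer: wuuvuvu$w

Derivation:
All 9 rotations (rotation i = S[i:]+S[:i]):
  rot[0] = wwuuvuvu$
  rot[1] = wuuvuvu$w
  rot[2] = uuvuvu$ww
  rot[3] = uvuvu$wwu
  rot[4] = vuvu$wwuu
  rot[5] = uvu$wwuuv
  rot[6] = vu$wwuuvu
  rot[7] = u$wwuuvuv
  rot[8] = $wwuuvuvu
Sorted (with $ < everything):
  sorted[0] = $wwuuvuvu
  sorted[1] = u$wwuuvuv
  sorted[2] = uuvuvu$ww
  sorted[3] = uvu$wwuuv
  sorted[4] = uvuvu$wwu
  sorted[5] = vu$wwuuvu
  sorted[6] = vuvu$wwuu
  sorted[7] = wuuvuvu$w
  sorted[8] = wwuuvuvu$
sorted[7] = wuuvuvu$w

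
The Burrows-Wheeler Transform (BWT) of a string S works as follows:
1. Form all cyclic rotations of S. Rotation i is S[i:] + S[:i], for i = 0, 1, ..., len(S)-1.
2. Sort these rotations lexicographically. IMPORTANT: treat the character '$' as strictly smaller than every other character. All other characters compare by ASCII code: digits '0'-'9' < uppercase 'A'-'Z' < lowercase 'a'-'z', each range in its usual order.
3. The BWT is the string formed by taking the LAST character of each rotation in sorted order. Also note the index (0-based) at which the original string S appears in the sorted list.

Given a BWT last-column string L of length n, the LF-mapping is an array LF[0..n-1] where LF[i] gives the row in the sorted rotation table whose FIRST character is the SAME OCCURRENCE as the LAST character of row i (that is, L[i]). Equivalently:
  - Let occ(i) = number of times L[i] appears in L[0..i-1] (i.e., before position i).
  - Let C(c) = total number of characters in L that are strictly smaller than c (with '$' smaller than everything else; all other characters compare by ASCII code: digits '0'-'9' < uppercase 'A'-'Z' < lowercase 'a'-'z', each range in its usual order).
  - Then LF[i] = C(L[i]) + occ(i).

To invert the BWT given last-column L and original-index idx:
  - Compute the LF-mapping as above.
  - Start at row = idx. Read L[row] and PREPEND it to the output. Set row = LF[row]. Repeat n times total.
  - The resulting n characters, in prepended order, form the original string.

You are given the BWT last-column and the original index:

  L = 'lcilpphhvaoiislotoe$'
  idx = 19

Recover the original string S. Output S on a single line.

Answer: violetphilosophical$

Derivation:
LF mapping: 9 2 6 10 15 16 4 5 19 1 12 7 8 17 11 13 18 14 3 0
Walk LF starting at row 19, prepending L[row]:
  step 1: row=19, L[19]='$', prepend. Next row=LF[19]=0
  step 2: row=0, L[0]='l', prepend. Next row=LF[0]=9
  step 3: row=9, L[9]='a', prepend. Next row=LF[9]=1
  step 4: row=1, L[1]='c', prepend. Next row=LF[1]=2
  step 5: row=2, L[2]='i', prepend. Next row=LF[2]=6
  step 6: row=6, L[6]='h', prepend. Next row=LF[6]=4
  step 7: row=4, L[4]='p', prepend. Next row=LF[4]=15
  step 8: row=15, L[15]='o', prepend. Next row=LF[15]=13
  step 9: row=13, L[13]='s', prepend. Next row=LF[13]=17
  step 10: row=17, L[17]='o', prepend. Next row=LF[17]=14
  step 11: row=14, L[14]='l', prepend. Next row=LF[14]=11
  step 12: row=11, L[11]='i', prepend. Next row=LF[11]=7
  step 13: row=7, L[7]='h', prepend. Next row=LF[7]=5
  step 14: row=5, L[5]='p', prepend. Next row=LF[5]=16
  step 15: row=16, L[16]='t', prepend. Next row=LF[16]=18
  step 16: row=18, L[18]='e', prepend. Next row=LF[18]=3
  step 17: row=3, L[3]='l', prepend. Next row=LF[3]=10
  step 18: row=10, L[10]='o', prepend. Next row=LF[10]=12
  step 19: row=12, L[12]='i', prepend. Next row=LF[12]=8
  step 20: row=8, L[8]='v', prepend. Next row=LF[8]=19
Reversed output: violetphilosophical$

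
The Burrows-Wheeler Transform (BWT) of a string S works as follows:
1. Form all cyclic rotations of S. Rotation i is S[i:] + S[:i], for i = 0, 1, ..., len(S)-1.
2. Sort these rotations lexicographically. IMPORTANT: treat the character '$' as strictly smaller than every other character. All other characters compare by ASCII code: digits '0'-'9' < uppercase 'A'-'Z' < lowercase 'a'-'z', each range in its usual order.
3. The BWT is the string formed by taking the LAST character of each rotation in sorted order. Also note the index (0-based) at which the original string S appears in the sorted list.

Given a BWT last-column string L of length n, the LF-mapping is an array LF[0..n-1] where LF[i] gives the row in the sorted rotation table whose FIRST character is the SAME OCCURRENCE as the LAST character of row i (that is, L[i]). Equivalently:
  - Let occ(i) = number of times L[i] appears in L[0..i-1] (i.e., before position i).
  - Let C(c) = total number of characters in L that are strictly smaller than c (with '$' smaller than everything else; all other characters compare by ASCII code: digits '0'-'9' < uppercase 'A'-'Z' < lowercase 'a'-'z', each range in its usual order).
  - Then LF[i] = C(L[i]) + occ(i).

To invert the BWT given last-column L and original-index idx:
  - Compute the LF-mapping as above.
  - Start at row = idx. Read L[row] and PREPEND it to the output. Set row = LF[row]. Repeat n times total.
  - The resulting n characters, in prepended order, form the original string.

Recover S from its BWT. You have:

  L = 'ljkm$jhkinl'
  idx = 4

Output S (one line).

LF mapping: 7 3 5 9 0 4 1 6 2 10 8
Walk LF starting at row 4, prepending L[row]:
  step 1: row=4, L[4]='$', prepend. Next row=LF[4]=0
  step 2: row=0, L[0]='l', prepend. Next row=LF[0]=7
  step 3: row=7, L[7]='k', prepend. Next row=LF[7]=6
  step 4: row=6, L[6]='h', prepend. Next row=LF[6]=1
  step 5: row=1, L[1]='j', prepend. Next row=LF[1]=3
  step 6: row=3, L[3]='m', prepend. Next row=LF[3]=9
  step 7: row=9, L[9]='n', prepend. Next row=LF[9]=10
  step 8: row=10, L[10]='l', prepend. Next row=LF[10]=8
  step 9: row=8, L[8]='i', prepend. Next row=LF[8]=2
  step 10: row=2, L[2]='k', prepend. Next row=LF[2]=5
  step 11: row=5, L[5]='j', prepend. Next row=LF[5]=4
Reversed output: jkilnmjhkl$

Answer: jkilnmjhkl$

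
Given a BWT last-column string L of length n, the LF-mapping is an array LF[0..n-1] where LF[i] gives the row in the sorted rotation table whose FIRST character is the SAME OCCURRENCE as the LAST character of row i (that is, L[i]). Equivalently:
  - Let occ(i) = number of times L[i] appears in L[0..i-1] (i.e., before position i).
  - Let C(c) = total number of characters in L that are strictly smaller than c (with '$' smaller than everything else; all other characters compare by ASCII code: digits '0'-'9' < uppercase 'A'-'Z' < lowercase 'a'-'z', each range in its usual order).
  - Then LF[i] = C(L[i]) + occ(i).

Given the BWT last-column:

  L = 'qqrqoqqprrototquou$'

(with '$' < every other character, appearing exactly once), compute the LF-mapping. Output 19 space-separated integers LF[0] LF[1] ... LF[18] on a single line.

Answer: 6 7 12 8 1 9 10 5 13 14 2 15 3 16 11 17 4 18 0

Derivation:
Char counts: '$':1, 'o':4, 'p':1, 'q':6, 'r':3, 't':2, 'u':2
C (first-col start): C('$')=0, C('o')=1, C('p')=5, C('q')=6, C('r')=12, C('t')=15, C('u')=17
L[0]='q': occ=0, LF[0]=C('q')+0=6+0=6
L[1]='q': occ=1, LF[1]=C('q')+1=6+1=7
L[2]='r': occ=0, LF[2]=C('r')+0=12+0=12
L[3]='q': occ=2, LF[3]=C('q')+2=6+2=8
L[4]='o': occ=0, LF[4]=C('o')+0=1+0=1
L[5]='q': occ=3, LF[5]=C('q')+3=6+3=9
L[6]='q': occ=4, LF[6]=C('q')+4=6+4=10
L[7]='p': occ=0, LF[7]=C('p')+0=5+0=5
L[8]='r': occ=1, LF[8]=C('r')+1=12+1=13
L[9]='r': occ=2, LF[9]=C('r')+2=12+2=14
L[10]='o': occ=1, LF[10]=C('o')+1=1+1=2
L[11]='t': occ=0, LF[11]=C('t')+0=15+0=15
L[12]='o': occ=2, LF[12]=C('o')+2=1+2=3
L[13]='t': occ=1, LF[13]=C('t')+1=15+1=16
L[14]='q': occ=5, LF[14]=C('q')+5=6+5=11
L[15]='u': occ=0, LF[15]=C('u')+0=17+0=17
L[16]='o': occ=3, LF[16]=C('o')+3=1+3=4
L[17]='u': occ=1, LF[17]=C('u')+1=17+1=18
L[18]='$': occ=0, LF[18]=C('$')+0=0+0=0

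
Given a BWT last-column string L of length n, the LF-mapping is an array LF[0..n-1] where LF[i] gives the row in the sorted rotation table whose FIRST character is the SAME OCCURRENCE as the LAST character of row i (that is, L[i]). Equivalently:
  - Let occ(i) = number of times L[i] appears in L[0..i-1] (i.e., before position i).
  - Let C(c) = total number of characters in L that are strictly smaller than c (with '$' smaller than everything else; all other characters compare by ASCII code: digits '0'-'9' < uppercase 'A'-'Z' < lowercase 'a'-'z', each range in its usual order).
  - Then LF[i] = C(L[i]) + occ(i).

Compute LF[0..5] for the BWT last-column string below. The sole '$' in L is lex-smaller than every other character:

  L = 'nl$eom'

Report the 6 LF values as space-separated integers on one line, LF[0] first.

Answer: 4 2 0 1 5 3

Derivation:
Char counts: '$':1, 'e':1, 'l':1, 'm':1, 'n':1, 'o':1
C (first-col start): C('$')=0, C('e')=1, C('l')=2, C('m')=3, C('n')=4, C('o')=5
L[0]='n': occ=0, LF[0]=C('n')+0=4+0=4
L[1]='l': occ=0, LF[1]=C('l')+0=2+0=2
L[2]='$': occ=0, LF[2]=C('$')+0=0+0=0
L[3]='e': occ=0, LF[3]=C('e')+0=1+0=1
L[4]='o': occ=0, LF[4]=C('o')+0=5+0=5
L[5]='m': occ=0, LF[5]=C('m')+0=3+0=3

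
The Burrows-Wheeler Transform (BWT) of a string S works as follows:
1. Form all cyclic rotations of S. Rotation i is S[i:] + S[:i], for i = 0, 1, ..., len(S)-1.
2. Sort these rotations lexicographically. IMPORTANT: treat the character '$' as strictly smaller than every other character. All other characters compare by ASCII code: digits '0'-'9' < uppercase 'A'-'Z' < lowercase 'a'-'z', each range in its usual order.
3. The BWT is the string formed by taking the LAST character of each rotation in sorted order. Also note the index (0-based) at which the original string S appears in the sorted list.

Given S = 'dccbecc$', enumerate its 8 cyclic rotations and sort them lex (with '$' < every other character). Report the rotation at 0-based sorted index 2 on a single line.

All 8 rotations (rotation i = S[i:]+S[:i]):
  rot[0] = dccbecc$
  rot[1] = ccbecc$d
  rot[2] = cbecc$dc
  rot[3] = becc$dcc
  rot[4] = ecc$dccb
  rot[5] = cc$dccbe
  rot[6] = c$dccbec
  rot[7] = $dccbecc
Sorted (with $ < everything):
  sorted[0] = $dccbecc
  sorted[1] = becc$dcc
  sorted[2] = c$dccbec
  sorted[3] = cbecc$dc
  sorted[4] = cc$dccbe
  sorted[5] = ccbecc$d
  sorted[6] = dccbecc$
  sorted[7] = ecc$dccb
sorted[2] = c$dccbec

Answer: c$dccbec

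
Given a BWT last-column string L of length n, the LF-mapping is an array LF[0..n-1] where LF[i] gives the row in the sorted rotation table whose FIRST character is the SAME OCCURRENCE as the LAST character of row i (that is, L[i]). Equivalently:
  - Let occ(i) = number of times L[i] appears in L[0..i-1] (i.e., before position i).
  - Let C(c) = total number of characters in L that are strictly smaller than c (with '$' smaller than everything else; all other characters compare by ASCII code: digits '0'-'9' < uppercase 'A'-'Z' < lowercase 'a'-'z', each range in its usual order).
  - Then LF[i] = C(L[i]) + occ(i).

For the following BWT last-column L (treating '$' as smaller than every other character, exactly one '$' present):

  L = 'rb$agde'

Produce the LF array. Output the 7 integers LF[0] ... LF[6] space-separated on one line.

Char counts: '$':1, 'a':1, 'b':1, 'd':1, 'e':1, 'g':1, 'r':1
C (first-col start): C('$')=0, C('a')=1, C('b')=2, C('d')=3, C('e')=4, C('g')=5, C('r')=6
L[0]='r': occ=0, LF[0]=C('r')+0=6+0=6
L[1]='b': occ=0, LF[1]=C('b')+0=2+0=2
L[2]='$': occ=0, LF[2]=C('$')+0=0+0=0
L[3]='a': occ=0, LF[3]=C('a')+0=1+0=1
L[4]='g': occ=0, LF[4]=C('g')+0=5+0=5
L[5]='d': occ=0, LF[5]=C('d')+0=3+0=3
L[6]='e': occ=0, LF[6]=C('e')+0=4+0=4

Answer: 6 2 0 1 5 3 4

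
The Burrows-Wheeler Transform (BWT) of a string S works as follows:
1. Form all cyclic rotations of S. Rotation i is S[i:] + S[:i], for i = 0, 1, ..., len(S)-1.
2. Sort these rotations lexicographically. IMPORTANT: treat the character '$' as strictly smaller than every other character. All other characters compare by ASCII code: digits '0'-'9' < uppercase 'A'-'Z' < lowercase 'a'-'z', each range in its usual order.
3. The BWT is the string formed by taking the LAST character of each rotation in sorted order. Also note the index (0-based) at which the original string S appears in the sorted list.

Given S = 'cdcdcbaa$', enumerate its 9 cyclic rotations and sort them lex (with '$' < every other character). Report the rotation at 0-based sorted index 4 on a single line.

Answer: cbaa$cdcd

Derivation:
All 9 rotations (rotation i = S[i:]+S[:i]):
  rot[0] = cdcdcbaa$
  rot[1] = dcdcbaa$c
  rot[2] = cdcbaa$cd
  rot[3] = dcbaa$cdc
  rot[4] = cbaa$cdcd
  rot[5] = baa$cdcdc
  rot[6] = aa$cdcdcb
  rot[7] = a$cdcdcba
  rot[8] = $cdcdcbaa
Sorted (with $ < everything):
  sorted[0] = $cdcdcbaa
  sorted[1] = a$cdcdcba
  sorted[2] = aa$cdcdcb
  sorted[3] = baa$cdcdc
  sorted[4] = cbaa$cdcd
  sorted[5] = cdcbaa$cd
  sorted[6] = cdcdcbaa$
  sorted[7] = dcbaa$cdc
  sorted[8] = dcdcbaa$c
sorted[4] = cbaa$cdcd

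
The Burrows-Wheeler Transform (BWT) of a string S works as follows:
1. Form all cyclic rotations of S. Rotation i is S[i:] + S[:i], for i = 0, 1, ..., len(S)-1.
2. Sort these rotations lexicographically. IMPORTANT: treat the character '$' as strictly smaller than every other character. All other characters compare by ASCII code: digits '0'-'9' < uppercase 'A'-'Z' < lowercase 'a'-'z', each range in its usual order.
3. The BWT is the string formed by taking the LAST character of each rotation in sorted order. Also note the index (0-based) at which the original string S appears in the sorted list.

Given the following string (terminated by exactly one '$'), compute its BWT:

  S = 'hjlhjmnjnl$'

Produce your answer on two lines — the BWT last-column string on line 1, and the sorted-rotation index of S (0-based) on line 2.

All 11 rotations (rotation i = S[i:]+S[:i]):
  rot[0] = hjlhjmnjnl$
  rot[1] = jlhjmnjnl$h
  rot[2] = lhjmnjnl$hj
  rot[3] = hjmnjnl$hjl
  rot[4] = jmnjnl$hjlh
  rot[5] = mnjnl$hjlhj
  rot[6] = njnl$hjlhjm
  rot[7] = jnl$hjlhjmn
  rot[8] = nl$hjlhjmnj
  rot[9] = l$hjlhjmnjn
  rot[10] = $hjlhjmnjnl
Sorted (with $ < everything):
  sorted[0] = $hjlhjmnjnl  (last char: 'l')
  sorted[1] = hjlhjmnjnl$  (last char: '$')
  sorted[2] = hjmnjnl$hjl  (last char: 'l')
  sorted[3] = jlhjmnjnl$h  (last char: 'h')
  sorted[4] = jmnjnl$hjlh  (last char: 'h')
  sorted[5] = jnl$hjlhjmn  (last char: 'n')
  sorted[6] = l$hjlhjmnjn  (last char: 'n')
  sorted[7] = lhjmnjnl$hj  (last char: 'j')
  sorted[8] = mnjnl$hjlhj  (last char: 'j')
  sorted[9] = njnl$hjlhjm  (last char: 'm')
  sorted[10] = nl$hjlhjmnj  (last char: 'j')
Last column: l$lhhnnjjmj
Original string S is at sorted index 1

Answer: l$lhhnnjjmj
1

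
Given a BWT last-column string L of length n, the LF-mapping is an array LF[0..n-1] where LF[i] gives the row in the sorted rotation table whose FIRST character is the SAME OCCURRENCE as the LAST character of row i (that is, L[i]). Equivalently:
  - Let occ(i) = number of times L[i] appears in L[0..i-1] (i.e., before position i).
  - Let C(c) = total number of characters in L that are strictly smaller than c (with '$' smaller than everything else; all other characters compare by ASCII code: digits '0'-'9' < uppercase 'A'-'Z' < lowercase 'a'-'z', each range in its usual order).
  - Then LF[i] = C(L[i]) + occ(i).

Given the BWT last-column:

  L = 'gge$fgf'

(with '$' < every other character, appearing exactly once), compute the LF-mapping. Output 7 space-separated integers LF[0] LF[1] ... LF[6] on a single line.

Char counts: '$':1, 'e':1, 'f':2, 'g':3
C (first-col start): C('$')=0, C('e')=1, C('f')=2, C('g')=4
L[0]='g': occ=0, LF[0]=C('g')+0=4+0=4
L[1]='g': occ=1, LF[1]=C('g')+1=4+1=5
L[2]='e': occ=0, LF[2]=C('e')+0=1+0=1
L[3]='$': occ=0, LF[3]=C('$')+0=0+0=0
L[4]='f': occ=0, LF[4]=C('f')+0=2+0=2
L[5]='g': occ=2, LF[5]=C('g')+2=4+2=6
L[6]='f': occ=1, LF[6]=C('f')+1=2+1=3

Answer: 4 5 1 0 2 6 3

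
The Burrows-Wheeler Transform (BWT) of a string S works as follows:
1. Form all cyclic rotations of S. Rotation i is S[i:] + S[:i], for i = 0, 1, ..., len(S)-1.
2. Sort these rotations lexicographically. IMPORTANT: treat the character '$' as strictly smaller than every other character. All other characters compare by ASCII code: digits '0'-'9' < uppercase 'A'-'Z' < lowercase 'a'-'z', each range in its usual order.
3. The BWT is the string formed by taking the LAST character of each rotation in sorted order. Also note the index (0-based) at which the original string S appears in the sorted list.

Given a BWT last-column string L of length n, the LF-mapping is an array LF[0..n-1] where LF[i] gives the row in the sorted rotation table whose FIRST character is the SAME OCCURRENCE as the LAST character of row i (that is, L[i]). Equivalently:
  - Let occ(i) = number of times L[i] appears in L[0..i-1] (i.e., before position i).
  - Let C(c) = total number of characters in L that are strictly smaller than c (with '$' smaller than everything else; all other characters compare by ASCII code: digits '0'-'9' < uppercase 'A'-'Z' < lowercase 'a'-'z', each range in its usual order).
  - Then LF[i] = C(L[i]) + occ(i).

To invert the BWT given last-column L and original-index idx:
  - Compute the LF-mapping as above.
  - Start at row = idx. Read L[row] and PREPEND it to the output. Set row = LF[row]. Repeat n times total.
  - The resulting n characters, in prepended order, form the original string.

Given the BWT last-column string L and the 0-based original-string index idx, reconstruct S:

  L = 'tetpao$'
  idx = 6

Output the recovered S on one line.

LF mapping: 5 2 6 4 1 3 0
Walk LF starting at row 6, prepending L[row]:
  step 1: row=6, L[6]='$', prepend. Next row=LF[6]=0
  step 2: row=0, L[0]='t', prepend. Next row=LF[0]=5
  step 3: row=5, L[5]='o', prepend. Next row=LF[5]=3
  step 4: row=3, L[3]='p', prepend. Next row=LF[3]=4
  step 5: row=4, L[4]='a', prepend. Next row=LF[4]=1
  step 6: row=1, L[1]='e', prepend. Next row=LF[1]=2
  step 7: row=2, L[2]='t', prepend. Next row=LF[2]=6
Reversed output: teapot$

Answer: teapot$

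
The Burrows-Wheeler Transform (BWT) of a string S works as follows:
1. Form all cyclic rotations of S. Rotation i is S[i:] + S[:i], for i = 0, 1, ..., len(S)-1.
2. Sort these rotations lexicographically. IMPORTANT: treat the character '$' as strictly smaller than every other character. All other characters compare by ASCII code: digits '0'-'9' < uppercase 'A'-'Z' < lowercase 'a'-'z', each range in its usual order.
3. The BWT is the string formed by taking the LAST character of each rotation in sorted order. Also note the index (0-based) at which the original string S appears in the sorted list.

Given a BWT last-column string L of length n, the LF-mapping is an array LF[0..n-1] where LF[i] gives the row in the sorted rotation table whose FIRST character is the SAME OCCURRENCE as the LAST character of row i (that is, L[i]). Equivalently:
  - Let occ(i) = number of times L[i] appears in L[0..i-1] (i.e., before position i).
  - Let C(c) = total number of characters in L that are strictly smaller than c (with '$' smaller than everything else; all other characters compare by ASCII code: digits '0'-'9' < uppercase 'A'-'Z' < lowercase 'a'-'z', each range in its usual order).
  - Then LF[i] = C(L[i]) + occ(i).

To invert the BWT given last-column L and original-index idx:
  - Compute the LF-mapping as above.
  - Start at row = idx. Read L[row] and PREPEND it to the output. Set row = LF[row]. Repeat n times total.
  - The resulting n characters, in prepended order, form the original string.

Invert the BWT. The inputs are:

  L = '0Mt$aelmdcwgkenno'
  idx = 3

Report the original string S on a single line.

Answer: acknowledgmentM0$

Derivation:
LF mapping: 1 2 15 0 3 6 10 11 5 4 16 8 9 7 12 13 14
Walk LF starting at row 3, prepending L[row]:
  step 1: row=3, L[3]='$', prepend. Next row=LF[3]=0
  step 2: row=0, L[0]='0', prepend. Next row=LF[0]=1
  step 3: row=1, L[1]='M', prepend. Next row=LF[1]=2
  step 4: row=2, L[2]='t', prepend. Next row=LF[2]=15
  step 5: row=15, L[15]='n', prepend. Next row=LF[15]=13
  step 6: row=13, L[13]='e', prepend. Next row=LF[13]=7
  step 7: row=7, L[7]='m', prepend. Next row=LF[7]=11
  step 8: row=11, L[11]='g', prepend. Next row=LF[11]=8
  step 9: row=8, L[8]='d', prepend. Next row=LF[8]=5
  step 10: row=5, L[5]='e', prepend. Next row=LF[5]=6
  step 11: row=6, L[6]='l', prepend. Next row=LF[6]=10
  step 12: row=10, L[10]='w', prepend. Next row=LF[10]=16
  step 13: row=16, L[16]='o', prepend. Next row=LF[16]=14
  step 14: row=14, L[14]='n', prepend. Next row=LF[14]=12
  step 15: row=12, L[12]='k', prepend. Next row=LF[12]=9
  step 16: row=9, L[9]='c', prepend. Next row=LF[9]=4
  step 17: row=4, L[4]='a', prepend. Next row=LF[4]=3
Reversed output: acknowledgmentM0$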